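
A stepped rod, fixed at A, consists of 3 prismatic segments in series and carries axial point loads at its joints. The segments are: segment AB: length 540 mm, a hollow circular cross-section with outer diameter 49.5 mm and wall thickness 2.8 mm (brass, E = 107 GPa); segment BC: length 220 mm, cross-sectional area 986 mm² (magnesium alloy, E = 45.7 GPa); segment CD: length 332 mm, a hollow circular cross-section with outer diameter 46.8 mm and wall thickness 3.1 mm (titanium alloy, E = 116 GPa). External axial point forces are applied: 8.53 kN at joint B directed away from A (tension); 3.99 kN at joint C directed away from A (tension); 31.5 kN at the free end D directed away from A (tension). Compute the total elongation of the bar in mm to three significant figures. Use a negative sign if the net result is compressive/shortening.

0.926 mm

Internal axial forces (sectioning from the free end, tension +): N_CD = 31.5 kN, N_BC = 35.49 kN, N_AB = 44.02 kN.
A_AB = 410.8 mm².
A_CD = 425.6 mm².
δ_AB = 44020·540/(410.8·107000) = 0.5408 mm
δ_BC = 35490·220/(986·45700) = 0.1733 mm
δ_CD = 31500·332/(425.6·116000) = 0.2118 mm
δ = Σδ_i = 0.9259 mm.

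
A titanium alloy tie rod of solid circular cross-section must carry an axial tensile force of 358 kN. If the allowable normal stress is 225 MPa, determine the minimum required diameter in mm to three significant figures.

Required area A ≥ P/σ_allow = 358000/225 = 1591 mm².
For a solid circular section, d ≥ √(4A/π) = 45.01 mm.

45.0 mm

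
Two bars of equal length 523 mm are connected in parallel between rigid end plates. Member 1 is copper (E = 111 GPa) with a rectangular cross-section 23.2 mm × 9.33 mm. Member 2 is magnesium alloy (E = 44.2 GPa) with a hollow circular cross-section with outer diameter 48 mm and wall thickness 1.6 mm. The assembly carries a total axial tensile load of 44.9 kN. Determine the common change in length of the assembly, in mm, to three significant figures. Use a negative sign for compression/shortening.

A_1 = 216.5 mm².
A_2 = 233.2 mm².
Equal strain + equilibrium ⇒ each member carries load in proportion to AE: A₁E₁ = 24030000 N, A₂E₂ = 10310000 N, ΣAE = 34340000 N.
δ = PL/ΣAE = 44900·523/34340000 = 0.6839 mm.

0.684 mm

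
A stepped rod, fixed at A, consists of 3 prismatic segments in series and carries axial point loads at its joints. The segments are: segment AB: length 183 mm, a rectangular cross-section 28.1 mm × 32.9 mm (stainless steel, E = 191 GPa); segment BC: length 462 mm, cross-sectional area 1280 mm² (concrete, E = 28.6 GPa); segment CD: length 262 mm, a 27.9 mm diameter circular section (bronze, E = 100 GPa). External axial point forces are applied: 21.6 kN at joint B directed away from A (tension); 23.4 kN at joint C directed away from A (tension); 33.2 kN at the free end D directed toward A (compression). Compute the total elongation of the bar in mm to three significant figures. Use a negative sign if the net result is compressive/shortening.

-0.254 mm

Internal axial forces (sectioning from the free end, tension +): N_CD = -33.2 kN, N_BC = -9.8 kN, N_AB = 11.8 kN.
A_AB = 924.5 mm².
A_CD = 611.4 mm².
δ_AB = 11800·183/(924.5·191000) = 0.01223 mm
δ_BC = -9800·462/(1280·28600) = -0.1237 mm
δ_CD = -33200·262/(611.4·100000) = -0.1423 mm
δ = Σδ_i = -0.2537 mm.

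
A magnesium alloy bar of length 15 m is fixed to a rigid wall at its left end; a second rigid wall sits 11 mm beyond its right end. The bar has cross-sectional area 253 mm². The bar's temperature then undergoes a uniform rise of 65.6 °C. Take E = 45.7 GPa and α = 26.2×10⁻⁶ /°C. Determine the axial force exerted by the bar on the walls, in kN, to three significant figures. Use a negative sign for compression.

Free thermal expansion αLΔT = 26.2e-6 · 15000 · 65.6 = 25.78 mm.
The walls engage after the gap closes; constrained expansion = 25.78 − 11 = 14.78 mm.
The walls impose strain ε = −(14.78)/15000 = -9.8539e-04; σ = Eε = 45700 · -9.8539e-04 = -45.03 MPa.
Wall reaction R = σ·A = -45.03·253 = -11390 N = -11.39 kN.

-11.4 kN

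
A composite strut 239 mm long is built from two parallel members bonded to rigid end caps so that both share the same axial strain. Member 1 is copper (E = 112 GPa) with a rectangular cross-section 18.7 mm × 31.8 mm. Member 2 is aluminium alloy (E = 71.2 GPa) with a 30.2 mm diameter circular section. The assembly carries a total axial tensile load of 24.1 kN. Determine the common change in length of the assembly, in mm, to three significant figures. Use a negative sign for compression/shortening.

A_1 = 594.7 mm².
A_2 = 716.3 mm².
Equal strain + equilibrium ⇒ each member carries load in proportion to AE: A₁E₁ = 66600000 N, A₂E₂ = 51000000 N, ΣAE = 117600000 N.
δ = PL/ΣAE = 24100·239/117600000 = 0.04898 mm.

0.0490 mm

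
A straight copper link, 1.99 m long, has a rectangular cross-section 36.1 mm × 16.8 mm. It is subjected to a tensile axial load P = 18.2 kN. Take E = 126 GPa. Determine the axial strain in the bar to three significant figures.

A = 606.5 mm².
σ = N/A = 30.01 MPa; ε = σ/E = 30.01/126000 = 2.382e-04.

2.38e-04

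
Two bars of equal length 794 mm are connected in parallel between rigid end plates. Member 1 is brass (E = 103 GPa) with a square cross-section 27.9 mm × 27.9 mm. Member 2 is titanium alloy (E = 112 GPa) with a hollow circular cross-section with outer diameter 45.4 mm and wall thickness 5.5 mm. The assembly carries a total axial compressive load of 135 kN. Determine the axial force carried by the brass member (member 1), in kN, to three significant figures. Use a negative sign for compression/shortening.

-68.8 kN

A_1 = 778.4 mm².
A_2 = 689.4 mm².
Equal strain + equilibrium ⇒ each member carries load in proportion to AE: A₁E₁ = 80180000 N, A₂E₂ = 77220000 N, ΣAE = 157400000 N.
F₁ = P·A₁E₁/ΣAE = -135000·80180000/157400000 = -68770 N.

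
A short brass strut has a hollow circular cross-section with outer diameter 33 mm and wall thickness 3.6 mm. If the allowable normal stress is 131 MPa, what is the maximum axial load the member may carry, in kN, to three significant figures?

43.6 kN

A = 332.5 mm².
P_max = σ_allow · A = 131 · 332.5 = 43560 N = 43.56 kN.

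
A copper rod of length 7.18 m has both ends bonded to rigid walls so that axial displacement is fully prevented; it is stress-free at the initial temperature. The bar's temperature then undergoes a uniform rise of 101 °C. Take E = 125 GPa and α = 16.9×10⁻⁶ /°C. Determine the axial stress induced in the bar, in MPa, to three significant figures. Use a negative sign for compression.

-213 MPa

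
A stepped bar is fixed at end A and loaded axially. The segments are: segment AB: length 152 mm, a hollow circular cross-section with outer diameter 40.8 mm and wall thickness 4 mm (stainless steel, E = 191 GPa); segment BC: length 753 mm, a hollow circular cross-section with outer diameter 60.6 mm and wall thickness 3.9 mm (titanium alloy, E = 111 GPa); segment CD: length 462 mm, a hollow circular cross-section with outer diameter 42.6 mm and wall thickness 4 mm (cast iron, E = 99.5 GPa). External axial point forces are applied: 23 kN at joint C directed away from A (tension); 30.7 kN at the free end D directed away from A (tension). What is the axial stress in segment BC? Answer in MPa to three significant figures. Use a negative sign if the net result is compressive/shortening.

77.3 MPa

Internal axial forces (sectioning from the free end, tension +): N_CD = 30.7 kN, N_BC = 53.7 kN, N_AB = 53.7 kN.
A_BC = 694.7 mm².
σ_BC = N_BC/A_BC = 53700/694.7 = 77.3 MPa.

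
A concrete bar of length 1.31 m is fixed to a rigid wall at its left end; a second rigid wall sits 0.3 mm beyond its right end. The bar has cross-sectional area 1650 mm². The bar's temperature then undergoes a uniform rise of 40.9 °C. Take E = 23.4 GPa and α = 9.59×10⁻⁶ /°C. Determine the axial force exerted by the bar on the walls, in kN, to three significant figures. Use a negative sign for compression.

Free thermal expansion αLΔT = 9.59e-6 · 1310 · 40.9 = 0.5138 mm.
The walls engage after the gap closes; constrained expansion = 0.5138 − 0.3 = 0.2138 mm.
The walls impose strain ε = −(0.2138)/1310 = -1.6322e-04; σ = Eε = 23400 · -1.6322e-04 = -3.819 MPa.
Wall reaction R = σ·A = -3.819·1650 = -6302 N = -6.302 kN.

-6.30 kN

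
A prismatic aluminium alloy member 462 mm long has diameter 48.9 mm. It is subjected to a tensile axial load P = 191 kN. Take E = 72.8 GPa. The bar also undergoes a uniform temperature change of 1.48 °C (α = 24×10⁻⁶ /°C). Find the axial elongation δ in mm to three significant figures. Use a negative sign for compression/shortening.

A = 1878 mm².
δ_mech = NL/(AE) = 191000·462/(1878·72800) = 0.6454 mm.
δ_thermal = αLΔT = 24e-6·462·1.48 = 0.01641 mm.
δ = δ_mech + δ_thermal = 0.6618 mm.

0.662 mm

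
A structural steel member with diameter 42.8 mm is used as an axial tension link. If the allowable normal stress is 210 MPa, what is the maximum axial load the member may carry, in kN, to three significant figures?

302 kN

A = 1439 mm².
P_max = σ_allow · A = 210 · 1439 = 302100 N = 302.1 kN.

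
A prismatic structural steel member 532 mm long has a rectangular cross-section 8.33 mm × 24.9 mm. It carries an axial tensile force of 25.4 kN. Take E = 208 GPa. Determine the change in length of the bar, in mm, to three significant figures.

0.313 mm

A = 207.4 mm².
δ_mech = NL/(AE) = 25400·532/(207.4·208000) = 0.3132 mm.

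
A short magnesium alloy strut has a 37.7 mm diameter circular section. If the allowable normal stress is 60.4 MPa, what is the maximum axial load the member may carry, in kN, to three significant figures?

A = 1116 mm².
P_max = σ_allow · A = 60.4 · 1116 = 67420 N = 67.42 kN.

67.4 kN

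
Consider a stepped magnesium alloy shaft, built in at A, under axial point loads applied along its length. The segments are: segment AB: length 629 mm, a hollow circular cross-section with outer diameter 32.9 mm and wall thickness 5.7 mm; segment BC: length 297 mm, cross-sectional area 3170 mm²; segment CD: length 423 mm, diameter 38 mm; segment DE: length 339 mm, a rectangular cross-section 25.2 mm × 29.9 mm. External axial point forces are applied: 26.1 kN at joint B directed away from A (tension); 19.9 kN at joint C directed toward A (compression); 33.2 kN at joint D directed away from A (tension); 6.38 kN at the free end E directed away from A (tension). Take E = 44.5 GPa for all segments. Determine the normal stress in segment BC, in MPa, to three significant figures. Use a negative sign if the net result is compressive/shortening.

Internal axial forces (sectioning from the free end, tension +): N_DE = 6.38 kN, N_CD = 39.58 kN, N_BC = 19.68 kN, N_AB = 45.78 kN.
σ_BC = N_BC/A_BC = 19680/3170 = 6.208 MPa.

6.21 MPa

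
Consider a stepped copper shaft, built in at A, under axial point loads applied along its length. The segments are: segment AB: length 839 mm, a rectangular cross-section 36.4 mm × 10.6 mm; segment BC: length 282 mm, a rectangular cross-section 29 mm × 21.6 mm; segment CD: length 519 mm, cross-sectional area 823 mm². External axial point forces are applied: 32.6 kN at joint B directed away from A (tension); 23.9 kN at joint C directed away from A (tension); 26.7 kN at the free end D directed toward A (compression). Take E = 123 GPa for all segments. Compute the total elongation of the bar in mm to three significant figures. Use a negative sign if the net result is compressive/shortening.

Internal axial forces (sectioning from the free end, tension +): N_CD = -26.7 kN, N_BC = -2.8 kN, N_AB = 29.8 kN.
A_AB = 385.8 mm².
A_BC = 626.4 mm².
δ_AB = 29800·839/(385.8·123000) = 0.5268 mm
δ_BC = -2800·282/(626.4·123000) = -0.01025 mm
δ_CD = -26700·519/(823·123000) = -0.1369 mm
δ = Σδ_i = 0.3797 mm.

0.380 mm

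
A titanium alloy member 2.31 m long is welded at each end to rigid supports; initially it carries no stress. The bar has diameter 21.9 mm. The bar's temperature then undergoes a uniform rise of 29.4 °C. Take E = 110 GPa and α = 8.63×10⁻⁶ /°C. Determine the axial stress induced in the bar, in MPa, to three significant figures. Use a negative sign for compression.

-27.9 MPa

Free thermal expansion αLΔT = 8.63e-6 · 2310 · 29.4 = 0.5861 mm.
The walls impose strain ε = −(0.5861)/2310 = -2.5372e-04; σ = Eε = 110000 · -2.5372e-04 = -27.91 MPa.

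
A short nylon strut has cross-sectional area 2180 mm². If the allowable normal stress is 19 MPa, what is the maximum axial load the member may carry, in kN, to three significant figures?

P_max = σ_allow · A = 19 · 2180 = 41420 N = 41.42 kN.

41.4 kN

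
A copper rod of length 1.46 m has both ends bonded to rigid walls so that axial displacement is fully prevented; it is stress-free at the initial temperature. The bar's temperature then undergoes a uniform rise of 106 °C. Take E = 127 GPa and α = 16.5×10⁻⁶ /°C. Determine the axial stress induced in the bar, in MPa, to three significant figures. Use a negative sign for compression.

-222 MPa

Free thermal expansion αLΔT = 16.5e-6 · 1460 · 106 = 2.554 mm.
The walls impose strain ε = −(2.554)/1460 = -1.7490e-03; σ = Eε = 127000 · -1.7490e-03 = -222.1 MPa.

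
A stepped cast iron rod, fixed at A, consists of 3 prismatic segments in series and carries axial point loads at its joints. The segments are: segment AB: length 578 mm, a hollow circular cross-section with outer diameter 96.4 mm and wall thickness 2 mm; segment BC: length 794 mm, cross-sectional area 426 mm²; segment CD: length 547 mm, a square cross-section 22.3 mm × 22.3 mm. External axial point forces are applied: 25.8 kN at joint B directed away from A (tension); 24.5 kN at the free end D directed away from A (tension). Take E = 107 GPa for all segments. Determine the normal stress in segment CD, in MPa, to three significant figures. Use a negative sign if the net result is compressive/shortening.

Internal axial forces (sectioning from the free end, tension +): N_CD = 24.5 kN, N_BC = 24.5 kN, N_AB = 50.3 kN.
A_CD = 497.3 mm².
σ_CD = N_CD/A_CD = 24500/497.3 = 49.27 MPa.

49.3 MPa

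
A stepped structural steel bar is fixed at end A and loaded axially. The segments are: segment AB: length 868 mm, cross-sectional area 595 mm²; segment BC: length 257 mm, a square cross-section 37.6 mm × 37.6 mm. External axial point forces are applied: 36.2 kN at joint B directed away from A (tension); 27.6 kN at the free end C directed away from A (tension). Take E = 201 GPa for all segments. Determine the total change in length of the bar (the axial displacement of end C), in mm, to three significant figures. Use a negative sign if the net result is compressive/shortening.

Internal axial forces (sectioning from the free end, tension +): N_BC = 27.6 kN, N_AB = 63.8 kN.
A_BC = 1414 mm².
δ_AB = 63800·868/(595·201000) = 0.463 mm
δ_BC = 27600·257/(1414·201000) = 0.02496 mm
δ = Σδ_i = 0.488 mm.

0.488 mm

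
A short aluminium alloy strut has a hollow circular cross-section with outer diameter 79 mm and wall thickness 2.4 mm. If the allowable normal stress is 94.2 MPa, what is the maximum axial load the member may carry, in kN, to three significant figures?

A = 577.6 mm².
P_max = σ_allow · A = 94.2 · 577.6 = 54410 N = 54.41 kN.

54.4 kN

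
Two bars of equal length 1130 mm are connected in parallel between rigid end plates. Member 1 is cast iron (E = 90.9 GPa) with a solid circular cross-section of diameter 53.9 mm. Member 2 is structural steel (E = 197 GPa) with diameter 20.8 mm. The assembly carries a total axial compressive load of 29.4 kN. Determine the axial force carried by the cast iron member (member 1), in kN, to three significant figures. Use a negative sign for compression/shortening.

A_1 = 2282 mm².
A_2 = 339.8 mm².
Equal strain + equilibrium ⇒ each member carries load in proportion to AE: A₁E₁ = 207400000 N, A₂E₂ = 66940000 N, ΣAE = 274400000 N.
F₁ = P·A₁E₁/ΣAE = -29400·207400000/274400000 = -22230 N.

-22.2 kN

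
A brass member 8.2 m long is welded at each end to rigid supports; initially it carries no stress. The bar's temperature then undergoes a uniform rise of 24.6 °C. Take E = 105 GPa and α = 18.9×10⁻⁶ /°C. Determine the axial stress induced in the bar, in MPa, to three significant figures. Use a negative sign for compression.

-48.8 MPa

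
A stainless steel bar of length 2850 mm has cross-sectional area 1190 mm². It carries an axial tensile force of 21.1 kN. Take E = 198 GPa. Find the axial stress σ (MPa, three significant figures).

σ = N/A = 21100/1190 = 17.73 MPa.

17.7 MPa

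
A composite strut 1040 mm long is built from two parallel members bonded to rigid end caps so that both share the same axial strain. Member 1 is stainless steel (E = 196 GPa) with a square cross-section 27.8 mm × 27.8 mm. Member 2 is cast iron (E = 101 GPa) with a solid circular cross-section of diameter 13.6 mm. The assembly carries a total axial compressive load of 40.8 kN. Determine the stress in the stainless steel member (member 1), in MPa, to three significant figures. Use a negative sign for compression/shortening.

-48.1 MPa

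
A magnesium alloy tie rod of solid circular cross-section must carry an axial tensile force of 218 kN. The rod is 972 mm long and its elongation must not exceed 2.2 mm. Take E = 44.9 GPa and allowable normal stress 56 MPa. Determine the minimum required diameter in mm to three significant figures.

70.4 mm

Required area A ≥ P/σ_allow = 218000/56 = 3893 mm².
For a solid circular section, d ≥ √(4A/π) = 70.4 mm.
Elongation limit: A ≥ PL/(Eδ_allow) = 218000·972/(44900·2.2) = 2145 mm² ⇒ d ≥ 52.26 mm.
The stress limit governs.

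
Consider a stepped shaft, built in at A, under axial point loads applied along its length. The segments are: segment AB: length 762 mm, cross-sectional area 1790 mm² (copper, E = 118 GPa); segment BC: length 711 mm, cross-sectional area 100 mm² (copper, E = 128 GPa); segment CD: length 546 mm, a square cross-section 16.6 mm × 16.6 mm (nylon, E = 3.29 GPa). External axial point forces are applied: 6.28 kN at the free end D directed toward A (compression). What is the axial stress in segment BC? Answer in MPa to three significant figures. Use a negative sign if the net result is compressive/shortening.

Internal axial forces (sectioning from the free end, tension +): N_CD = -6.28 kN, N_BC = -6.28 kN, N_AB = -6.28 kN.
σ_BC = N_BC/A_BC = -6280/100 = -62.8 MPa.

-62.8 MPa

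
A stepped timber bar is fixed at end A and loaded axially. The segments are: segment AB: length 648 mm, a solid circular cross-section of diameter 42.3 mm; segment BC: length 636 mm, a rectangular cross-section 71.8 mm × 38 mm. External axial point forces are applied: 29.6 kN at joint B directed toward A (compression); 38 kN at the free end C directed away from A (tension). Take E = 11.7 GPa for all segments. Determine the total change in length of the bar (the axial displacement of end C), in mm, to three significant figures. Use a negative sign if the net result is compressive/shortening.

1.09 mm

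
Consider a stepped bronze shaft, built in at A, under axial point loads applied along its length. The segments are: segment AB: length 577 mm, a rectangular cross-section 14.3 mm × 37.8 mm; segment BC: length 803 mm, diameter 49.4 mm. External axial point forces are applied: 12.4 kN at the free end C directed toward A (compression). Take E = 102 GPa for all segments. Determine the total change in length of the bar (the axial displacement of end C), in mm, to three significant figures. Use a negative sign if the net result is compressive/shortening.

-0.181 mm

Internal axial forces (sectioning from the free end, tension +): N_BC = -12.4 kN, N_AB = -12.4 kN.
A_AB = 540.5 mm².
A_BC = 1917 mm².
δ_AB = -12400·577/(540.5·102000) = -0.1298 mm
δ_BC = -12400·803/(1917·102000) = -0.05093 mm
δ = Σδ_i = -0.1807 mm.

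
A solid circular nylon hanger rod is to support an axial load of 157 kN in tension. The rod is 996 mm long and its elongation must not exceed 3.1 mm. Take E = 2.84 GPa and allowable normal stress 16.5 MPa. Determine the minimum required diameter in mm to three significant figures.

150 mm

Required area A ≥ P/σ_allow = 157000/16.5 = 9515 mm².
For a solid circular section, d ≥ √(4A/π) = 110.1 mm.
Elongation limit: A ≥ PL/(Eδ_allow) = 157000·996/(2840·3.1) = 17760 mm² ⇒ d ≥ 150.4 mm.
The elongation limit governs.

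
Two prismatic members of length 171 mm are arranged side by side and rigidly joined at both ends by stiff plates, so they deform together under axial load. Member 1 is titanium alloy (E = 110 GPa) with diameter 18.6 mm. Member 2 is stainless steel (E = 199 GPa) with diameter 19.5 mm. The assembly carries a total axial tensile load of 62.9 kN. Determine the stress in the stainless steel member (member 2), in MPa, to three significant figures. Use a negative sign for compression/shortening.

A_1 = 271.7 mm².
A_2 = 298.6 mm².
Equal strain + equilibrium ⇒ each member carries load in proportion to AE: A₁E₁ = 29890000 N, A₂E₂ = 59430000 N, ΣAE = 89320000 N.
σ₂ = P·E₂/ΣAE = 62900·199000/89320000 = 140.1 MPa.

140 MPa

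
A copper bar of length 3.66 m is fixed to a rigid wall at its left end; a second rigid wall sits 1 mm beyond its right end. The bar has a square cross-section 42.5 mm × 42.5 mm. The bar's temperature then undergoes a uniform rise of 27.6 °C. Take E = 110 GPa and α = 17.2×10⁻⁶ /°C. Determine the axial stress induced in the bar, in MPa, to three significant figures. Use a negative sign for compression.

-22.2 MPa

Free thermal expansion αLΔT = 17.2e-6 · 3660 · 27.6 = 1.737 mm.
The walls engage after the gap closes; constrained expansion = 1.737 − 1 = 0.7375 mm.
The walls impose strain ε = −(0.7375)/3660 = -2.0150e-04; σ = Eε = 110000 · -2.0150e-04 = -22.16 MPa.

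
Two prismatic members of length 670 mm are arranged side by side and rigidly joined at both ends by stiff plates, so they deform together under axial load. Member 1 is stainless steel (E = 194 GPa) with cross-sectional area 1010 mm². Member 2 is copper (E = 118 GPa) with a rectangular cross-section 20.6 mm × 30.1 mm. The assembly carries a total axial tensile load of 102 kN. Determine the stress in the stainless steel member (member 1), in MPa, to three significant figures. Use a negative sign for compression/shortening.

73.5 MPa

A_2 = 620.1 mm².
Equal strain + equilibrium ⇒ each member carries load in proportion to AE: A₁E₁ = 195900000 N, A₂E₂ = 73170000 N, ΣAE = 269100000 N.
σ₁ = P·E₁/ΣAE = 102000·194000/269100000 = 73.53 MPa.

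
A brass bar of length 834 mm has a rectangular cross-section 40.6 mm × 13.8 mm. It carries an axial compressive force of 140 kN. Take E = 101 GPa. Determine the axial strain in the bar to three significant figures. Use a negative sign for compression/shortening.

-0.00247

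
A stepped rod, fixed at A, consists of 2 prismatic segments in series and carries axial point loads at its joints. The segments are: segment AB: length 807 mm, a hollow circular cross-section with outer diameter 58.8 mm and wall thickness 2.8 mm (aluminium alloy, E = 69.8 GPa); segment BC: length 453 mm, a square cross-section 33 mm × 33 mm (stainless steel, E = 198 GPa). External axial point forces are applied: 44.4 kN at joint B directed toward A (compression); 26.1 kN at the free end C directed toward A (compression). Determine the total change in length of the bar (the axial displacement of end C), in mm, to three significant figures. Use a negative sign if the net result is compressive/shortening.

-1.71 mm

Internal axial forces (sectioning from the free end, tension +): N_BC = -26.1 kN, N_AB = -70.5 kN.
A_AB = 492.6 mm².
A_BC = 1089 mm².
δ_AB = -70500·807/(492.6·69800) = -1.655 mm
δ_BC = -26100·453/(1089·198000) = -0.05483 mm
δ = Σδ_i = -1.71 mm.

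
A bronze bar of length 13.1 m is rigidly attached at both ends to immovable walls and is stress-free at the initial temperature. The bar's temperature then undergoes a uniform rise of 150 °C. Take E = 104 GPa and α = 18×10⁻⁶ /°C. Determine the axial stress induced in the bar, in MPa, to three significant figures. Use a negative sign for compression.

-281 MPa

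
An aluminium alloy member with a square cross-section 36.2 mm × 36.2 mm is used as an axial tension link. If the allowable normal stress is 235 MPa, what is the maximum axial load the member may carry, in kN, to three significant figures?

308 kN

A = 1310 mm².
P_max = σ_allow · A = 235 · 1310 = 308000 N = 308 kN.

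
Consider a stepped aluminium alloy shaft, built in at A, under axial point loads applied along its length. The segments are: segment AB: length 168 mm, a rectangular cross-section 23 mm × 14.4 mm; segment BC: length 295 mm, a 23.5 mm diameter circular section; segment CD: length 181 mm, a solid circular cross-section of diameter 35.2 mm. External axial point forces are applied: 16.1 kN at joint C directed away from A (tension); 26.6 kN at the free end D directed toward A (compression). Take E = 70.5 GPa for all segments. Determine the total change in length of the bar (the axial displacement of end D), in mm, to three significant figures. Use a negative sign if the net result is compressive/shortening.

-0.247 mm

Internal axial forces (sectioning from the free end, tension +): N_CD = -26.6 kN, N_BC = -10.5 kN, N_AB = -10.5 kN.
A_AB = 331.2 mm².
A_BC = 433.7 mm².
A_CD = 973.1 mm².
δ_AB = -10500·168/(331.2·70500) = -0.07555 mm
δ_BC = -10500·295/(433.7·70500) = -0.1013 mm
δ_CD = -26600·181/(973.1·70500) = -0.07018 mm
δ = Σδ_i = -0.247 mm.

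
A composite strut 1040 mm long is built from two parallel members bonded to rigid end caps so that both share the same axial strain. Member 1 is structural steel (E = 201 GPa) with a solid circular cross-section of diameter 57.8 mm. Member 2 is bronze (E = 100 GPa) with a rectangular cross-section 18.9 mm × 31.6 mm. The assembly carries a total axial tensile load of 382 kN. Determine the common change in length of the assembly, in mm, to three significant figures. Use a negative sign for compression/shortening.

0.677 mm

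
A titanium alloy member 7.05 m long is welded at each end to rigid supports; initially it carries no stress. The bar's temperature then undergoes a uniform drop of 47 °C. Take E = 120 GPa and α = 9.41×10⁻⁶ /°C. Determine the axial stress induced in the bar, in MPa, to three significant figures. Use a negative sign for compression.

Free thermal expansion αLΔT = 9.41e-6 · 7050 · -47 = -3.118 mm.
The walls impose strain ε = −(-3.118)/7050 = 4.4227e-04; σ = Eε = 120000 · 4.4227e-04 = 53.07 MPa.

53.1 MPa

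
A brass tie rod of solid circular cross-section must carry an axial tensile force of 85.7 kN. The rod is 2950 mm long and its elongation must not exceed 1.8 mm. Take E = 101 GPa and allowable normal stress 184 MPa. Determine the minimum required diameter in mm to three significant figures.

Required area A ≥ P/σ_allow = 85700/184 = 465.8 mm².
For a solid circular section, d ≥ √(4A/π) = 24.35 mm.
Elongation limit: A ≥ PL/(Eδ_allow) = 85700·2950/(101000·1.8) = 1391 mm² ⇒ d ≥ 42.08 mm.
The elongation limit governs.

42.1 mm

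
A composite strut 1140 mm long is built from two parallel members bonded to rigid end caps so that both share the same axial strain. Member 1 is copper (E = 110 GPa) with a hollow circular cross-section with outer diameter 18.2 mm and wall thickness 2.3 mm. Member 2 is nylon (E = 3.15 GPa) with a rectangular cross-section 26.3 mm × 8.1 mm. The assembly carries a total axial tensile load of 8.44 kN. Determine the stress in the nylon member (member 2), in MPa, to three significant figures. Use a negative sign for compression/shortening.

2.00 MPa

A_1 = 114.9 mm².
A_2 = 213 mm².
Equal strain + equilibrium ⇒ each member carries load in proportion to AE: A₁E₁ = 12640000 N, A₂E₂ = 671000 N, ΣAE = 13310000 N.
σ₂ = P·E₂/ΣAE = 8440·3150/13310000 = 1.998 MPa.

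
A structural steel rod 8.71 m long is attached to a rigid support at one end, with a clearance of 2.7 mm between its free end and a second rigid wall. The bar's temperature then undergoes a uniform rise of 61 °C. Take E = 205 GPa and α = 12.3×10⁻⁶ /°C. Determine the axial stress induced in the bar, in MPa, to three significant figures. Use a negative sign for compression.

-90.3 MPa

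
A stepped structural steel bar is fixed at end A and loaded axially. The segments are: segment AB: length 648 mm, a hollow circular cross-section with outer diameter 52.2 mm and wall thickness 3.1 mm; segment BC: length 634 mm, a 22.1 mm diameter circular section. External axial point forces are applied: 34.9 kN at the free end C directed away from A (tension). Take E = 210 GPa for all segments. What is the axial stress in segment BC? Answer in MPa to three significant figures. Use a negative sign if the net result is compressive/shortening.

Internal axial forces (sectioning from the free end, tension +): N_BC = 34.9 kN, N_AB = 34.9 kN.
A_BC = 383.6 mm².
σ_BC = N_BC/A_BC = 34900/383.6 = 90.98 MPa.

91.0 MPa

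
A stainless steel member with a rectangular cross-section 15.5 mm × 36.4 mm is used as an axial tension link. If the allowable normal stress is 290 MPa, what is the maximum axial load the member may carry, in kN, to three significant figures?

164 kN

A = 564.2 mm².
P_max = σ_allow · A = 290 · 564.2 = 163600 N = 163.6 kN.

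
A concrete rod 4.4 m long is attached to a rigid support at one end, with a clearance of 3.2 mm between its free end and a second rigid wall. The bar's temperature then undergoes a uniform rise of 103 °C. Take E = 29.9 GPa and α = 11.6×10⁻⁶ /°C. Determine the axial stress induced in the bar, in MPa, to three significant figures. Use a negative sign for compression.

Free thermal expansion αLΔT = 11.6e-6 · 4400 · 103 = 5.257 mm.
The walls engage after the gap closes; constrained expansion = 5.257 − 3.2 = 2.057 mm.
The walls impose strain ε = −(2.057)/4400 = -4.6753e-04; σ = Eε = 29900 · -4.6753e-04 = -13.98 MPa.

-14.0 MPa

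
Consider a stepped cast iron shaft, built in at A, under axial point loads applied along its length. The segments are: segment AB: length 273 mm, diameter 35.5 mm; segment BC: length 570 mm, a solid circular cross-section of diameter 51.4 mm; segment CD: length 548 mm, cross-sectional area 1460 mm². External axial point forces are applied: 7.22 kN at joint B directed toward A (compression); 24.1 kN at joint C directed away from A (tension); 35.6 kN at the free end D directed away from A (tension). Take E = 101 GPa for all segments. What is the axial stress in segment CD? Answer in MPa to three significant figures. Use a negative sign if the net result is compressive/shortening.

Internal axial forces (sectioning from the free end, tension +): N_CD = 35.6 kN, N_BC = 59.7 kN, N_AB = 52.48 kN.
σ_CD = N_CD/A_CD = 35600/1460 = 24.38 MPa.

24.4 MPa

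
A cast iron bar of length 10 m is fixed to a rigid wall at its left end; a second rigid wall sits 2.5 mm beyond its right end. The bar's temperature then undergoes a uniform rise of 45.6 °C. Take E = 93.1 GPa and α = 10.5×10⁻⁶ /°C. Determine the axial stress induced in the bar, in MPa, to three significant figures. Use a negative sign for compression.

-21.3 MPa

Free thermal expansion αLΔT = 10.5e-6 · 10000 · 45.6 = 4.788 mm.
The walls engage after the gap closes; constrained expansion = 4.788 − 2.5 = 2.288 mm.
The walls impose strain ε = −(2.288)/10000 = -2.2880e-04; σ = Eε = 93100 · -2.2880e-04 = -21.3 MPa.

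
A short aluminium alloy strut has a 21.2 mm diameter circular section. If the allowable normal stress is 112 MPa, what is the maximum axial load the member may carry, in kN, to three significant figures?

39.5 kN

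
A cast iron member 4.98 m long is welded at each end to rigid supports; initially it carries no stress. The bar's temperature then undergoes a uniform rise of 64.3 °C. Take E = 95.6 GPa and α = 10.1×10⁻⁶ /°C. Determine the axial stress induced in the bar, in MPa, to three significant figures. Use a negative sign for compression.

Free thermal expansion αLΔT = 10.1e-6 · 4980 · 64.3 = 3.234 mm.
The walls impose strain ε = −(3.234)/4980 = -6.4943e-04; σ = Eε = 95600 · -6.4943e-04 = -62.09 MPa.

-62.1 MPa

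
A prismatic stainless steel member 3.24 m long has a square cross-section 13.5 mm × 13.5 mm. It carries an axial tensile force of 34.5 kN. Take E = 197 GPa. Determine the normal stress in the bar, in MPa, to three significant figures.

A = 182.2 mm².
σ = N/A = 34500/182.2 = 189.3 MPa.

189 MPa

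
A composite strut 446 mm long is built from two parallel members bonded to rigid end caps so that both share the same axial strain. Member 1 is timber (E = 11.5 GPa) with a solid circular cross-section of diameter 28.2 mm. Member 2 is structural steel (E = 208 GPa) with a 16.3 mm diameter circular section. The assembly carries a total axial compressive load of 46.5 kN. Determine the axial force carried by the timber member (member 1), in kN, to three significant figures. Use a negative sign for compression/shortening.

-6.60 kN

A_1 = 624.6 mm².
A_2 = 208.7 mm².
Equal strain + equilibrium ⇒ each member carries load in proportion to AE: A₁E₁ = 7183000 N, A₂E₂ = 43400000 N, ΣAE = 50590000 N.
F₁ = P·A₁E₁/ΣAE = -46500·7183000/50590000 = -6602 N.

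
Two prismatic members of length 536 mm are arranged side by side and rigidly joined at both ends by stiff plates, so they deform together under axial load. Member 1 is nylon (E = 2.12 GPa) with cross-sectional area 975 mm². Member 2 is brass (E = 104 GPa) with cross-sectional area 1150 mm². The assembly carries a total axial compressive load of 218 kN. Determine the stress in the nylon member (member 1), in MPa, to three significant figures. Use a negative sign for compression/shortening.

-3.80 MPa

Equal strain + equilibrium ⇒ each member carries load in proportion to AE: A₁E₁ = 2067000 N, A₂E₂ = 119600000 N, ΣAE = 121700000 N.
σ₁ = P·E₁/ΣAE = -218000·2120/121700000 = -3.799 MPa.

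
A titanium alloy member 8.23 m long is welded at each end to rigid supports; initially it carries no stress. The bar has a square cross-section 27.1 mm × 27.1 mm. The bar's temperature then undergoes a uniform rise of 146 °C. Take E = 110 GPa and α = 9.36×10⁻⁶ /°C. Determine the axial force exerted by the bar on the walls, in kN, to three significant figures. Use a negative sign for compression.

-110 kN

Free thermal expansion αLΔT = 9.36e-6 · 8230 · 146 = 11.25 mm.
The walls impose strain ε = −(11.25)/8230 = -1.3666e-03; σ = Eε = 110000 · -1.3666e-03 = -150.3 MPa.
Wall reaction R = σ·A = -150.3·734.4 = -110400 N = -110.4 kN.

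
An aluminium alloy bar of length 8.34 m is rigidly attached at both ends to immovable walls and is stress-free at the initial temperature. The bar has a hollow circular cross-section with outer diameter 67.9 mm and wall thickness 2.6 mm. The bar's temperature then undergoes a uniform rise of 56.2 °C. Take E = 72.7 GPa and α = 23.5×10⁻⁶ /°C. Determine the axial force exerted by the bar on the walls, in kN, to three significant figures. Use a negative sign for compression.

-51.2 kN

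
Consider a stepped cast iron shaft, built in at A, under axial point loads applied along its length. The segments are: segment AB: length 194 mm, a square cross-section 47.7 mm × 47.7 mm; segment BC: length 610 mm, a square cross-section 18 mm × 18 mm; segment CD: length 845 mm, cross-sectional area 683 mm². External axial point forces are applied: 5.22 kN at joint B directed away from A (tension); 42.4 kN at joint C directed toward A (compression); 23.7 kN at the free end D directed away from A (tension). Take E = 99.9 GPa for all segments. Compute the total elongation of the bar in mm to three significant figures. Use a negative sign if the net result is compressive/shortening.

-0.0704 mm

Internal axial forces (sectioning from the free end, tension +): N_CD = 23.7 kN, N_BC = -18.7 kN, N_AB = -13.48 kN.
A_AB = 2275 mm².
A_BC = 324 mm².
δ_AB = -13480·194/(2275·99900) = -0.01151 mm
δ_BC = -18700·610/(324·99900) = -0.3524 mm
δ_CD = 23700·845/(683·99900) = 0.2935 mm
δ = Σδ_i = -0.07042 mm.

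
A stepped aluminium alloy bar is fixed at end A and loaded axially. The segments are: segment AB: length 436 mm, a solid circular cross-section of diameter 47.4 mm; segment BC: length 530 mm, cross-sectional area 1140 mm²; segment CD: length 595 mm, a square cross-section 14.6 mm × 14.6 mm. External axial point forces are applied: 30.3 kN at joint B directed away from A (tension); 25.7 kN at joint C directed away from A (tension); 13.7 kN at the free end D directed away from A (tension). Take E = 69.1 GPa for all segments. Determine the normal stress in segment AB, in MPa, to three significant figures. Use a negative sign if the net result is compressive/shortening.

39.5 MPa

Internal axial forces (sectioning from the free end, tension +): N_CD = 13.7 kN, N_BC = 39.4 kN, N_AB = 69.7 kN.
A_AB = 1765 mm².
σ_AB = N_AB/A_AB = 69700/1765 = 39.5 MPa.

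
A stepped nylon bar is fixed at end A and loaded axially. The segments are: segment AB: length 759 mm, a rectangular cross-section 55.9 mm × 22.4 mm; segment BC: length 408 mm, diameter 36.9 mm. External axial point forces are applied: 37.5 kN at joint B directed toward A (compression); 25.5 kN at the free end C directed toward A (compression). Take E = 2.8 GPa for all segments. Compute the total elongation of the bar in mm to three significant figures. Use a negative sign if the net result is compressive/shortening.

-17.1 mm

Internal axial forces (sectioning from the free end, tension +): N_BC = -25.5 kN, N_AB = -63 kN.
A_AB = 1252 mm².
A_BC = 1069 mm².
δ_AB = -63000·759/(1252·2800) = -13.64 mm
δ_BC = -25500·408/(1069·2800) = -3.475 mm
δ = Σδ_i = -17.11 mm.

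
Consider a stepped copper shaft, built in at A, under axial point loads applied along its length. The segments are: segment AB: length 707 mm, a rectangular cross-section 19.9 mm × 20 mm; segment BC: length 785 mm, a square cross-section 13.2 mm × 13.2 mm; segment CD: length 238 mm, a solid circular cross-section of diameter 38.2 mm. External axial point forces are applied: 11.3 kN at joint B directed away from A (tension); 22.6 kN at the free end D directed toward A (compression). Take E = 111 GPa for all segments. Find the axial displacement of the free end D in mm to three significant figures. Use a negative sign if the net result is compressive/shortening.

-1.14 mm

Internal axial forces (sectioning from the free end, tension +): N_CD = -22.6 kN, N_BC = -22.6 kN, N_AB = -11.3 kN.
A_AB = 398 mm².
A_BC = 174.2 mm².
A_CD = 1146 mm².
δ_AB = -11300·707/(398·111000) = -0.1808 mm
δ_BC = -22600·785/(174.2·111000) = -0.9173 mm
δ_CD = -22600·238/(1146·111000) = -0.04228 mm
δ = Σδ_i = -1.14 mm.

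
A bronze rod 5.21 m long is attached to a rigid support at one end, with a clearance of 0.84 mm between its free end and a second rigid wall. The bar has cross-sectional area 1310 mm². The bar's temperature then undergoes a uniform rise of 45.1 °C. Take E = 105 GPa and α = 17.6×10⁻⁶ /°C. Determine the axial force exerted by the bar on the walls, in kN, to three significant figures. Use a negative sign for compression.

-87.0 kN

Free thermal expansion αLΔT = 17.6e-6 · 5210 · 45.1 = 4.135 mm.
The walls engage after the gap closes; constrained expansion = 4.135 − 0.84 = 3.295 mm.
The walls impose strain ε = −(3.295)/5210 = -6.3253e-04; σ = Eε = 105000 · -6.3253e-04 = -66.42 MPa.
Wall reaction R = σ·A = -66.42·1310 = -87000 N = -87 kN.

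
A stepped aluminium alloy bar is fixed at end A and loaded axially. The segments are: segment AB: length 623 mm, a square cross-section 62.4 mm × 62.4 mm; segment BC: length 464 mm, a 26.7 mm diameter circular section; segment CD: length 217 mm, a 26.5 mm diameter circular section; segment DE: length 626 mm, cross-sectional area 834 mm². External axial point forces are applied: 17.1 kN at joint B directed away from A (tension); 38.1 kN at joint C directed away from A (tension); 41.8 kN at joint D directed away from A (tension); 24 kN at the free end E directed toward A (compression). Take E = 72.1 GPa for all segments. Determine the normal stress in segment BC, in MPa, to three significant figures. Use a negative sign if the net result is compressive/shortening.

99.8 MPa

Internal axial forces (sectioning from the free end, tension +): N_DE = -24 kN, N_CD = 17.8 kN, N_BC = 55.9 kN, N_AB = 73 kN.
A_BC = 559.9 mm².
σ_BC = N_BC/A_BC = 55900/559.9 = 99.84 MPa.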